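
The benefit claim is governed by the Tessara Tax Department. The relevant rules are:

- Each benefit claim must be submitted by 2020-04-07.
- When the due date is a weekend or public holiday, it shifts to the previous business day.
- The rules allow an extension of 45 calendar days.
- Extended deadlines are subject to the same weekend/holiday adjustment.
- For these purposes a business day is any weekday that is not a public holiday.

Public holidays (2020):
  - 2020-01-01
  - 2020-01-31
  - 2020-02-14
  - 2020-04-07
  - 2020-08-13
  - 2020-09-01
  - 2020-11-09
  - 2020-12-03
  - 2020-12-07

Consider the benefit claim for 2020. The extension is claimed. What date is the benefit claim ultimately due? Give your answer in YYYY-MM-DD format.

The statutory due date is 2020-04-07.
2020-04-07 falls on a listed holiday. Rolling to the preceding business day gives 2020-04-06, a Monday.
The 45-calendar-day extension moves the deadline from 2020-04-06 to 2020-05-21.
Since 2020-05-21 is a Thursday and not a holiday, the date is unchanged.
Final deadline: 2020-05-21.

2020-05-21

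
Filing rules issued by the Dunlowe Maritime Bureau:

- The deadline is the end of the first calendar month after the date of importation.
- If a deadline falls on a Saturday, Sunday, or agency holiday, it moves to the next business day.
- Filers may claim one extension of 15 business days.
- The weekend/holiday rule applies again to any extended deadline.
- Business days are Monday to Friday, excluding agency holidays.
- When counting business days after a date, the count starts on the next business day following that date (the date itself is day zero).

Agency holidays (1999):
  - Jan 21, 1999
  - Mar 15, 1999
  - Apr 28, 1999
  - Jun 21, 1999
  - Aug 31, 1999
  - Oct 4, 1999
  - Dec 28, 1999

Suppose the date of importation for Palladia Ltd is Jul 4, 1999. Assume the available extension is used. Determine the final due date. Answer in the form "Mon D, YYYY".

Sep 22, 1999

1 month after Jul 4, 1999 is August 1999; that month ends on Aug 31, 1999.
Because Aug 31, 1999 is a listed holiday, the deadline becomes Sep 1, 1999 (Wednesday).
The 15-business-day extension runs from Sep 1, 1999 to Sep 22, 1999.
Sep 22, 1999 is a Wednesday and not a listed holiday, so it stands.
So the filing is due Sep 22, 1999.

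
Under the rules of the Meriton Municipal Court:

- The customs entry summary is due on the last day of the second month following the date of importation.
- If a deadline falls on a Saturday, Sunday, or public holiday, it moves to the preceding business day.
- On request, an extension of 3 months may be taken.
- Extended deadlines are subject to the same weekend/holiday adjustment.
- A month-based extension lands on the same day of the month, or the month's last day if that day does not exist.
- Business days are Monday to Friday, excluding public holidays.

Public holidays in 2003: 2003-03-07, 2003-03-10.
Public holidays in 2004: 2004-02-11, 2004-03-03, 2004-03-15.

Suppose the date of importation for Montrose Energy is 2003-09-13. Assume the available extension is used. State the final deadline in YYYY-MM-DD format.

2004-02-27

2 months after 2003-09-13 falls in November 2003; the last day of that month is 2003-11-30.
2003-11-30 is a Sunday; the preceding business day is 2003-11-28 (Friday).
Add 3 months to 2003-11-28: 2004-02-28.
2004-02-28 falls on a Saturday. Rolling to the preceding business day gives 2004-02-27, a Friday.
So the filing is due 2004-02-27.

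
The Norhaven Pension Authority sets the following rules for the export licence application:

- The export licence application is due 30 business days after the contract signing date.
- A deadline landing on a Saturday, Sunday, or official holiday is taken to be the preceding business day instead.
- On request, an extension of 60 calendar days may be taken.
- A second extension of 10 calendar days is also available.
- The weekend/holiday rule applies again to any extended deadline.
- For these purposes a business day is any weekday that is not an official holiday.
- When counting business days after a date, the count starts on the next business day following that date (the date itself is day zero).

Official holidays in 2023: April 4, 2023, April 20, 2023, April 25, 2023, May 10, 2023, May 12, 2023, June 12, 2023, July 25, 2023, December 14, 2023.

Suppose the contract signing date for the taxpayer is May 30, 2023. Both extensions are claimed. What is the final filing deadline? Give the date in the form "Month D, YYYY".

30 business days after May 30, 2023, excluding weekends and holidays, is July 12, 2023.
July 12, 2023 (Wednesday) is already a business day.
With the 60-day extension, July 12, 2023 becomes September 10, 2023.
September 10, 2023 is a Sunday, so it moves to the preceding business day, September 8, 2023 (Friday).
Applying the 10-calendar-day extension: September 8, 2023 + 10 days = September 18, 2023.
September 18, 2023 is a Monday and not a listed holiday, so it stands.
Deadline: September 18, 2023.

September 18, 2023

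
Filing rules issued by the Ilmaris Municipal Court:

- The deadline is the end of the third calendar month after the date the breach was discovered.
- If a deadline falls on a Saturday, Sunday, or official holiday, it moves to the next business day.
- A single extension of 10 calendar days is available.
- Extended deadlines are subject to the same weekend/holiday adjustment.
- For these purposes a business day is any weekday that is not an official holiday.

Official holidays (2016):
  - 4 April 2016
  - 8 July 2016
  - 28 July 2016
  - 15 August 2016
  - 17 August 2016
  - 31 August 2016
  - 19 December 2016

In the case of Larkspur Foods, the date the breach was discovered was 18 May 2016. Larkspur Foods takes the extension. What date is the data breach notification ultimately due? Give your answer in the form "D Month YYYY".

The third month after 18 May 2016 is August 2016, whose last day is 31 August 2016.
31 August 2016 falls on a listed holiday. Rolling to the next business day gives 1 September 2016, a Thursday.
Applying the 10-calendar-day extension: 1 September 2016 + 10 days = 11 September 2016.
11 September 2016 is a Sunday, so it moves to the next business day, 12 September 2016 (Monday).
The final due date is 12 September 2016.

12 September 2016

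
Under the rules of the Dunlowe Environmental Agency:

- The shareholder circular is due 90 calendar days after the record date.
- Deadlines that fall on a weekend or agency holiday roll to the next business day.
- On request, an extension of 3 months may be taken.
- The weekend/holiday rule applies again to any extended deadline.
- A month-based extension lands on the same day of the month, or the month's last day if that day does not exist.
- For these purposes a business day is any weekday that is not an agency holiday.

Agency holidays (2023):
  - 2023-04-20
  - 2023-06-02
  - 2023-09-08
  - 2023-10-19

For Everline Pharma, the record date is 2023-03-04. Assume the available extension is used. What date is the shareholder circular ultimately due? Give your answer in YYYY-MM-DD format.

Adding 90 calendar days to 2023-03-04 gives 2023-06-02.
2023-06-02 is a listed holiday, so it moves to the next business day, 2023-06-05 (Monday).
Add 3 months to 2023-06-05: 2023-09-05.
2023-09-05 is a Tuesday and not a listed holiday, so it stands.
Deadline: 2023-09-05.

2023-09-05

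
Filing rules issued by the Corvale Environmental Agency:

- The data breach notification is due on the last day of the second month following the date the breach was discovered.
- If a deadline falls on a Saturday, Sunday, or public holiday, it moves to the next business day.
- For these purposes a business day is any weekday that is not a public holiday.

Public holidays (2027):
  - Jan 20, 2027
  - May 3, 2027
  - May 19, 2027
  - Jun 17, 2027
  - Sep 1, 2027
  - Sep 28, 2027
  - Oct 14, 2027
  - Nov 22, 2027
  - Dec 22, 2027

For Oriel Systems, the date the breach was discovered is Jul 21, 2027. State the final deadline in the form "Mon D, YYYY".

Sep 30, 2027

The second month after Jul 21, 2027 is September 2027, whose last day is Sep 30, 2027.
Sep 30, 2027 (Thursday) is already a business day.
So the filing is due Sep 30, 2027.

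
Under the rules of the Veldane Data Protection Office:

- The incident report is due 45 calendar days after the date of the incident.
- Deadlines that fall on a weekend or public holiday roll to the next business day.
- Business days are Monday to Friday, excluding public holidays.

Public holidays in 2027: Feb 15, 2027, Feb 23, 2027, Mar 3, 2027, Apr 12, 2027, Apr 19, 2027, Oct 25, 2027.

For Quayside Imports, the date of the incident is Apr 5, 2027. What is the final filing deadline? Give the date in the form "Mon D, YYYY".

May 20, 2027

Trigger date Apr 5, 2027 + 45 calendar days = May 20, 2027.
May 20, 2027 falls on a Thursday, which is a business day, so no adjustment is needed.
The final due date is May 20, 2027.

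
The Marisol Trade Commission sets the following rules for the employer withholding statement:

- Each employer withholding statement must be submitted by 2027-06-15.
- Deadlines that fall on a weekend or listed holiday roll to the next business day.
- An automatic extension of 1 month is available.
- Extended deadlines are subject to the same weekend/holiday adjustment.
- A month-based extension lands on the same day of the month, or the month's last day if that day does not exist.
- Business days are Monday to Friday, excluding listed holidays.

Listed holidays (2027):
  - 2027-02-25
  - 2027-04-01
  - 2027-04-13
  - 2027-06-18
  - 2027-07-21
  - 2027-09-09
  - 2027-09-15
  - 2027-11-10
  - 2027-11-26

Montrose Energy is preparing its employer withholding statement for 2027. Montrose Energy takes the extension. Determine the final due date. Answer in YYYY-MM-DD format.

2027-07-15

The stated deadline is 2027-06-15.
Since 2027-06-15 is a Tuesday and not a holiday, the date is unchanged.
Add 1 month to 2027-06-15: 2027-07-15.
2027-07-15 falls on a Thursday, which is a business day, so no adjustment is needed.
Final deadline: 2027-07-15.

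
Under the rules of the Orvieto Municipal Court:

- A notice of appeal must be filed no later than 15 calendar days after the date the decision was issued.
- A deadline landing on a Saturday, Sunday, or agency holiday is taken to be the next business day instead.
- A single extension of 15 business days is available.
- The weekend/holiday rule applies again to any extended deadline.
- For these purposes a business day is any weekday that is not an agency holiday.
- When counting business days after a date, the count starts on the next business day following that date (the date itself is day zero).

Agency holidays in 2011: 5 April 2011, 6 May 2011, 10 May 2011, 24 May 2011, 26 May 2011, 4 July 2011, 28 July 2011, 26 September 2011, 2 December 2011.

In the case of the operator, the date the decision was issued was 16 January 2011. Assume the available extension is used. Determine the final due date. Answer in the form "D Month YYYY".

21 February 2011

15 calendar days after 16 January 2011 is 31 January 2011.
31 January 2011 is a Monday and not a listed holiday, so it stands.
Applying the 15-business-day extension: 15 business days after 31 January 2011 is 21 February 2011.
21 February 2011 is a Monday and not a listed holiday, so it stands.
The final due date is 21 February 2011.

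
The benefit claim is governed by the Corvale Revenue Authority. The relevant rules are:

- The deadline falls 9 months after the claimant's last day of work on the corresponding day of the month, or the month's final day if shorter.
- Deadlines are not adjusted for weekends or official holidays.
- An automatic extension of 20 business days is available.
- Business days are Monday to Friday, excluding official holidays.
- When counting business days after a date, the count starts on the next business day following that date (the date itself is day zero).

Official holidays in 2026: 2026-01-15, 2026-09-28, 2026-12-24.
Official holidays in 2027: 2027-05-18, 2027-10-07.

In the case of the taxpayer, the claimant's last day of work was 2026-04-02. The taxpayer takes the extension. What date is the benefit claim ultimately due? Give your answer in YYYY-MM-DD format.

2027-01-29

9 months from 2026-04-02 is 2027-01-02.
2027-01-02 is a Saturday; no weekend or holiday adjustment applies.
Counting 20 further business days from 2027-01-02 reaches 2027-01-29.
2027-01-29 falls on a Friday. The rules make no weekend/holiday allowance, so it remains 2027-01-29.
Deadline: 2027-01-29.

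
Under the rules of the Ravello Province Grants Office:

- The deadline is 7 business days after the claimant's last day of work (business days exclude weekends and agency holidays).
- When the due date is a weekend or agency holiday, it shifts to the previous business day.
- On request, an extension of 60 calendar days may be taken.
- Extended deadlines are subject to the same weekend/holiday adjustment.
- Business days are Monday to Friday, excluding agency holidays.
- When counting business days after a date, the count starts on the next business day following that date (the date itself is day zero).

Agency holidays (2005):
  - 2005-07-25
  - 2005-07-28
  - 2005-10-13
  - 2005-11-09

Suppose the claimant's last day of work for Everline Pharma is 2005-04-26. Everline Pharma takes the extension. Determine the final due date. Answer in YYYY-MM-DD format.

Starting the day after 2005-04-26 and counting 7 business days lands on 2005-05-05.
2005-05-05 (Thursday) is already a business day.
With the 60-day extension, 2005-05-05 becomes 2005-07-04.
2005-07-04 (Monday) is already a business day.
So the filing is due 2005-07-04.

2005-07-04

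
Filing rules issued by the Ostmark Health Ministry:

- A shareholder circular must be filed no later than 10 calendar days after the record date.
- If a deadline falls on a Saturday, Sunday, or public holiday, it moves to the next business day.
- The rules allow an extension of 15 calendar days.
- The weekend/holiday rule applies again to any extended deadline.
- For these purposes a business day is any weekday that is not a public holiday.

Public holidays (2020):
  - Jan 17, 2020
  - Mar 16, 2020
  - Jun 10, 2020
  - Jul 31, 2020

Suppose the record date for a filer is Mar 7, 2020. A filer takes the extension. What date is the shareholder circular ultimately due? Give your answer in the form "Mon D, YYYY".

Adding 10 calendar days to Mar 7, 2020 gives Mar 17, 2020.
Since Mar 17, 2020 is a Tuesday and not a holiday, the date is unchanged.
With the 15-day extension, Mar 17, 2020 becomes Apr 1, 2020.
Apr 1, 2020 is a Wednesday and not a listed holiday, so it stands.
Deadline: Apr 1, 2020.

Apr 1, 2020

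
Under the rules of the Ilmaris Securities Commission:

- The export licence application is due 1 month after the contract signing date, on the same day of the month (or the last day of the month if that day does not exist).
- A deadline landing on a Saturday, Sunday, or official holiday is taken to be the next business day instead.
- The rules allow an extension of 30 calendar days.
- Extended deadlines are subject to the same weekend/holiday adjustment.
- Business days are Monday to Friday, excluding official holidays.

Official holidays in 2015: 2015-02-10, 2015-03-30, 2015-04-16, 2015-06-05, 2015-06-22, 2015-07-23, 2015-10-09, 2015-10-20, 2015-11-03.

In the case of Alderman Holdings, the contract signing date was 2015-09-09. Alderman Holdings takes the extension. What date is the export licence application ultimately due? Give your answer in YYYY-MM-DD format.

2015-11-11

Moving 1 month forward from 2015-09-09 on the corresponding day gives 2015-10-09.
2015-10-09 is a listed holiday; the next business day is 2015-10-12 (Monday).
Add the 30 calendar-day extension to 2015-10-12: 2015-11-11.
Since 2015-11-11 is a Wednesday and not a holiday, the date is unchanged.
Deadline: 2015-11-11.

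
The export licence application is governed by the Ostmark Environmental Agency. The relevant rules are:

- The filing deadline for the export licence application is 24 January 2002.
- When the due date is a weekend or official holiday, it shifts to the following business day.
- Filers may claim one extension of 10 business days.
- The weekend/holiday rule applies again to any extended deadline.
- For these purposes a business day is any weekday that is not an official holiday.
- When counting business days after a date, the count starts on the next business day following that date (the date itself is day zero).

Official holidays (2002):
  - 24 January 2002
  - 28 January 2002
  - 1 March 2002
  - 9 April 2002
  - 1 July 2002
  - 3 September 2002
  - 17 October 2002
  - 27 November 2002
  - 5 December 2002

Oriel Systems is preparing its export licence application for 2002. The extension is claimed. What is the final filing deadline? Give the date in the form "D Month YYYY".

11 February 2002

Start from the fixed due date, 24 January 2002.
Because 24 January 2002 is a listed holiday, the deadline becomes 25 January 2002 (Friday).
Counting 10 further business days from 25 January 2002 reaches 11 February 2002.
11 February 2002 is a Monday and not a listed holiday, so it stands.
So the filing is due 11 February 2002.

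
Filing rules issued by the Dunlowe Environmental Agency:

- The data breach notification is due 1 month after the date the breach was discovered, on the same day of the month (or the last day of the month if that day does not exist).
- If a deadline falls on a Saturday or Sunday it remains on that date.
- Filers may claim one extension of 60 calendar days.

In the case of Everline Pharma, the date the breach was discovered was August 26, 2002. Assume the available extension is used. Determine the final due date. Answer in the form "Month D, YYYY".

Moving 1 month forward from August 26, 2002 on the corresponding day gives September 26, 2002.
No adjustment is made for weekends or holidays, so September 26, 2002 stands.
The 60-calendar-day extension moves the deadline from September 26, 2002 to November 25, 2002.
No adjustment is made for weekends or holidays, so November 25, 2002 stands.
Final deadline: November 25, 2002.

November 25, 2002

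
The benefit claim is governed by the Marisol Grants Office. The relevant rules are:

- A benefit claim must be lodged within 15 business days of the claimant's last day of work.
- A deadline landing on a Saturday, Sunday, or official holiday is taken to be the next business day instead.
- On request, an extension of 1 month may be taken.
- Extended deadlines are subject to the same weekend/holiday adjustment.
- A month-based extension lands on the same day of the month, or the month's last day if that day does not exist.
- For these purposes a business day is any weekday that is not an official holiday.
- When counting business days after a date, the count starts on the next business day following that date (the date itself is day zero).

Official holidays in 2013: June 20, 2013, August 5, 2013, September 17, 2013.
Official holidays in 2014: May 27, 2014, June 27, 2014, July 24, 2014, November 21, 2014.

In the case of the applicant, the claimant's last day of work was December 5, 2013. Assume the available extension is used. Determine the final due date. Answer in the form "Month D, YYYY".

January 27, 2014

Starting the day after December 5, 2013 and counting 15 business days lands on December 26, 2013.
Since December 26, 2013 is a Thursday and not a holiday, the date is unchanged.
Add 1 month to December 26, 2013: January 26, 2014.
January 26, 2014 is a Sunday, so it moves to the next business day, January 27, 2014 (Monday).
Final deadline: January 27, 2014.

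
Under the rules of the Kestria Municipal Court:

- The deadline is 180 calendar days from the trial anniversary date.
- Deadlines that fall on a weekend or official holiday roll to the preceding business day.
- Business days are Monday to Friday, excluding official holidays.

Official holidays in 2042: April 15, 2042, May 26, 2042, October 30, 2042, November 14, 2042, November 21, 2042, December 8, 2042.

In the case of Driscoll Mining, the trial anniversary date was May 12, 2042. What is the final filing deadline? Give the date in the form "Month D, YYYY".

November 7, 2042

Adding 180 calendar days to May 12, 2042 gives November 8, 2042.
Because November 8, 2042 is a Saturday, the deadline becomes November 7, 2042 (Friday).
Deadline: November 7, 2042.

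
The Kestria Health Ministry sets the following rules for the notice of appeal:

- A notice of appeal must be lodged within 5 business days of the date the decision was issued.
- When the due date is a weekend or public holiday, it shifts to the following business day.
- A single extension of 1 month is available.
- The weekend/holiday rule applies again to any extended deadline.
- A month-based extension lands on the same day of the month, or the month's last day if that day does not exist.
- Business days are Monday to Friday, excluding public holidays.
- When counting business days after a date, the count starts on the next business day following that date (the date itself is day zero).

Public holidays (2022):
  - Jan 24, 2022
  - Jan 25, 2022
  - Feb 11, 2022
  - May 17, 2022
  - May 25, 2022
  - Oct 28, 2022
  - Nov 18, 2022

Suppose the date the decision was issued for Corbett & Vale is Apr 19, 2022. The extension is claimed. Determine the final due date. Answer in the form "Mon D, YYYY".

May 26, 2022

Starting the day after Apr 19, 2022 and counting 5 business days lands on Apr 26, 2022.
Apr 26, 2022 is a Tuesday and not a listed holiday, so it stands.
Applying the 1 month extension: 1 month after Apr 26, 2022 is May 26, 2022.
May 26, 2022 (Thursday) is already a business day.
So the filing is due May 26, 2022.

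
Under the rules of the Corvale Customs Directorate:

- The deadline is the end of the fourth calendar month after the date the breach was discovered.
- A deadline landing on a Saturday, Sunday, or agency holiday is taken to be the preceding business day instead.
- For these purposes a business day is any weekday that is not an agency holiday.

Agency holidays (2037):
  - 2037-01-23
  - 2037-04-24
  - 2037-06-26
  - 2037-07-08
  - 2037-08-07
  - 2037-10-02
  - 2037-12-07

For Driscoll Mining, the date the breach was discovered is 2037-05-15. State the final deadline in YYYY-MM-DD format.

2037-09-30

4 months after 2037-05-15 is September 2037; that month ends on 2037-09-30.
Since 2037-09-30 is a Wednesday and not a holiday, the date is unchanged.
Deadline: 2037-09-30.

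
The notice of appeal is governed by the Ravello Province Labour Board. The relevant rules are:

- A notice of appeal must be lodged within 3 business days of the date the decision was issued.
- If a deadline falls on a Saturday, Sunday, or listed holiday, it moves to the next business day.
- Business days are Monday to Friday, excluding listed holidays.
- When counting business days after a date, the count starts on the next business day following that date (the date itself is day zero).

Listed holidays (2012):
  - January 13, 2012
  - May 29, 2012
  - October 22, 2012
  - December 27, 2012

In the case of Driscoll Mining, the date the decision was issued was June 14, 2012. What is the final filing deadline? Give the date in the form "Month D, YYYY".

June 19, 2012

Counting 3 business days after June 14, 2012 (skipping weekends and listed holidays) reaches June 19, 2012.
June 19, 2012 (Tuesday) is already a business day.
Final deadline: June 19, 2012.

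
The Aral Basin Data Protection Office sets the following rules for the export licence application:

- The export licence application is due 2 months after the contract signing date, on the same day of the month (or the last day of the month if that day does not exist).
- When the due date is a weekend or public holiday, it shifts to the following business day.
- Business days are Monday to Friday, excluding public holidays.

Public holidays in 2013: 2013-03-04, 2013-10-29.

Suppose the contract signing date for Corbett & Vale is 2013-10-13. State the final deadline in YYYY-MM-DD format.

2 months from 2013-10-13 is 2013-12-13.
2013-12-13 falls on a Friday, which is a business day, so no adjustment is needed.
Final deadline: 2013-12-13.

2013-12-13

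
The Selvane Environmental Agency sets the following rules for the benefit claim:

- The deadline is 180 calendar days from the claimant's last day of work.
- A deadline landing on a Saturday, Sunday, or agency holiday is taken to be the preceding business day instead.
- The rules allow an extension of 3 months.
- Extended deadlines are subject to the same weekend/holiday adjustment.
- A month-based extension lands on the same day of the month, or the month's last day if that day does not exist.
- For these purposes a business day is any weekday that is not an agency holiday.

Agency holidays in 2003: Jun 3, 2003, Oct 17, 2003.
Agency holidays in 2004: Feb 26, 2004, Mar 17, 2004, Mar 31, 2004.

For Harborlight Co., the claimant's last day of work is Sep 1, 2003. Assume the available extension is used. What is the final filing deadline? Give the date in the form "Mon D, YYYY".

May 27, 2004

Adding 180 calendar days to Sep 1, 2003 gives Feb 28, 2004.
Because Feb 28, 2004 is a Saturday, the deadline becomes Feb 27, 2004 (Friday).
Applying the 3 months extension: 3 months after Feb 27, 2004 is May 27, 2004.
May 27, 2004 falls on a Thursday, which is a business day, so no adjustment is needed.
Deadline: May 27, 2004.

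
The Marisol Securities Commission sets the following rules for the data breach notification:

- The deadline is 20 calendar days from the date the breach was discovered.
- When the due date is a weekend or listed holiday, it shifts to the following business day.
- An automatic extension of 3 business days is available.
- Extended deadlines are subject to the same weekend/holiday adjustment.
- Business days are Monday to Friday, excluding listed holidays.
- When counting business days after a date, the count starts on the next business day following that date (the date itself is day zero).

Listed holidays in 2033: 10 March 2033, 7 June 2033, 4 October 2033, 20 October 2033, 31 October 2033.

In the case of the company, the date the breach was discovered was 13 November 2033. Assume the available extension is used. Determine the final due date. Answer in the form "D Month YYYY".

8 December 2033

Adding 20 calendar days to 13 November 2033 gives 3 December 2033.
3 December 2033 is a Saturday; the next business day is 5 December 2033 (Monday).
The 3-business-day extension runs from 5 December 2033 to 8 December 2033.
8 December 2033 falls on a Thursday, which is a business day, so no adjustment is needed.
Final deadline: 8 December 2033.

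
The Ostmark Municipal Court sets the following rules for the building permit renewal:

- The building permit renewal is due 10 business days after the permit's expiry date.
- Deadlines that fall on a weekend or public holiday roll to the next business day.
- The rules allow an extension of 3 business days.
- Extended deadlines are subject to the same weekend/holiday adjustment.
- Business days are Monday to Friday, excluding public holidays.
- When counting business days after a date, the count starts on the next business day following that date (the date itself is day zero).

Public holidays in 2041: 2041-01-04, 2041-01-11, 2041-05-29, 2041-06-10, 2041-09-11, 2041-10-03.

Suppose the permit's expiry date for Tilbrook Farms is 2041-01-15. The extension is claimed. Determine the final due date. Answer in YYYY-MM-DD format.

10 business days after 2041-01-15, excluding weekends and holidays, is 2041-01-29.
Since 2041-01-29 is a Tuesday and not a holiday, the date is unchanged.
Applying the 3-business-day extension: 3 business days after 2041-01-29 is 2041-02-01.
2041-02-01 is a Friday and not a listed holiday, so it stands.
Deadline: 2041-02-01.

2041-02-01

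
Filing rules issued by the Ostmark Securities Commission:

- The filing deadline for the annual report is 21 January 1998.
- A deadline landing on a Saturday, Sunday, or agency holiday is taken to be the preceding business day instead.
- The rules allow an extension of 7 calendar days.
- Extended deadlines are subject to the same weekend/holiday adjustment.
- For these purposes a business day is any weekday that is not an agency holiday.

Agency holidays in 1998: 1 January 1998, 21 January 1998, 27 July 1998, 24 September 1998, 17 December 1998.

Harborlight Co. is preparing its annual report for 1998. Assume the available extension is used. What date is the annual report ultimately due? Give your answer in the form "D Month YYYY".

27 January 1998

Start from the fixed due date, 21 January 1998.
21 January 1998 falls on a listed holiday. Rolling to the preceding business day gives 20 January 1998, a Tuesday.
Add the 7 calendar-day extension to 20 January 1998: 27 January 1998.
27 January 1998 falls on a Tuesday, which is a business day, so no adjustment is needed.
The final due date is 27 January 1998.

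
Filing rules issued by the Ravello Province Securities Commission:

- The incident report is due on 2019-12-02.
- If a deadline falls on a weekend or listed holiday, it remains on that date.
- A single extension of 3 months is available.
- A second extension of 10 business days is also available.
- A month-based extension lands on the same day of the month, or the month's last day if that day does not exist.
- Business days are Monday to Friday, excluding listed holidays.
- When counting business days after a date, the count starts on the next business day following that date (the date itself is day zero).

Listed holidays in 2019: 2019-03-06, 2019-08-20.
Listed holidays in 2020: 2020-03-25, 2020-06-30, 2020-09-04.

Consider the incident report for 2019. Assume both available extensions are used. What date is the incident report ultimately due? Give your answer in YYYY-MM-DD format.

2020-03-16

The stated deadline is 2019-12-02.
2019-12-02 is a Monday; no weekend or holiday adjustment applies.
The 3 months extension carries 2019-12-02 to 2020-03-02.
No adjustment is made for weekends or holidays, so 2020-03-02 stands.
Counting 10 further business days from 2020-03-02 reaches 2020-03-16.
2020-03-16 is a Monday; no weekend or holiday adjustment applies.
The final due date is 2020-03-16.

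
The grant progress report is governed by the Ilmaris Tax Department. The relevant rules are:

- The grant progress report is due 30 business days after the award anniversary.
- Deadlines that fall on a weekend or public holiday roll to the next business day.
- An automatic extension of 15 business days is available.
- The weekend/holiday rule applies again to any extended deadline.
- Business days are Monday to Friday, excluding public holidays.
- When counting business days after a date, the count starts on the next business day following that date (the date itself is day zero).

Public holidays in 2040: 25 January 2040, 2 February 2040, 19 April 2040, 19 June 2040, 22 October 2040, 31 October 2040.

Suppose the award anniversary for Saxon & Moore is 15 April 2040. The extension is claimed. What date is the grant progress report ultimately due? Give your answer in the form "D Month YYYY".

18 June 2040

30 business days after 15 April 2040, excluding weekends and holidays, is 28 May 2040.
28 May 2040 falls on a Monday, which is a business day, so no adjustment is needed.
Counting 15 further business days from 28 May 2040 reaches 18 June 2040.
Since 18 June 2040 is a Monday and not a holiday, the date is unchanged.
The final due date is 18 June 2040.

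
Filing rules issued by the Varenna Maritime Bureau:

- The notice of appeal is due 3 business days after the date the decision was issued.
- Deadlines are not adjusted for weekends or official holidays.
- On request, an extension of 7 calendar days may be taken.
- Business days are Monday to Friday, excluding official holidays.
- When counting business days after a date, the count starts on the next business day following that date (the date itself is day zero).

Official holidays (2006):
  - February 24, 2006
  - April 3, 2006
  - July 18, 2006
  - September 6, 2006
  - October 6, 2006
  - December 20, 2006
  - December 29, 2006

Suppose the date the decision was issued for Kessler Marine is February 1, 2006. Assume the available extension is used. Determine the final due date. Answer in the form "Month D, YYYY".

Starting the day after February 1, 2006 and counting 3 business days lands on February 6, 2006.
February 6, 2006 falls on a Monday. The rules make no weekend/holiday allowance, so it remains February 6, 2006.
The 7-calendar-day extension moves the deadline from February 6, 2006 to February 13, 2006.
February 13, 2006 falls on a Monday. The rules make no weekend/holiday allowance, so it remains February 13, 2006.
The final due date is February 13, 2006.

February 13, 2006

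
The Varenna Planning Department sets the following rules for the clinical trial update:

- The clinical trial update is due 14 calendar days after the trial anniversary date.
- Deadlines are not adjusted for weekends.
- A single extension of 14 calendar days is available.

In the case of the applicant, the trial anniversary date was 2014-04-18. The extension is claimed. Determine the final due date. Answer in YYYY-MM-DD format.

2014-05-16

From 2014-04-18, 14 calendar days later is 2014-05-02.
2014-05-02 falls on a Friday. The rules make no weekend/holiday allowance, so it remains 2014-05-02.
With the 14-day extension, 2014-05-02 becomes 2014-05-16.
No adjustment is made for weekends or holidays, so 2014-05-16 stands.
Final deadline: 2014-05-16.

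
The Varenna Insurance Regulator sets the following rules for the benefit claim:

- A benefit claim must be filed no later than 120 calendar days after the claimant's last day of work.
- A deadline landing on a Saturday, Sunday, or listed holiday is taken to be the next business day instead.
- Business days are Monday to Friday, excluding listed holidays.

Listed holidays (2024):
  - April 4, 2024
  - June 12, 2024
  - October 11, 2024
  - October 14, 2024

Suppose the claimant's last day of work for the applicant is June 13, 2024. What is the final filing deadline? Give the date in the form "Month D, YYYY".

October 15, 2024

Trigger date June 13, 2024 + 120 calendar days = October 11, 2024.
October 11, 2024 is a listed holiday; the next business day is October 15, 2024 (Tuesday).
The final due date is October 15, 2024.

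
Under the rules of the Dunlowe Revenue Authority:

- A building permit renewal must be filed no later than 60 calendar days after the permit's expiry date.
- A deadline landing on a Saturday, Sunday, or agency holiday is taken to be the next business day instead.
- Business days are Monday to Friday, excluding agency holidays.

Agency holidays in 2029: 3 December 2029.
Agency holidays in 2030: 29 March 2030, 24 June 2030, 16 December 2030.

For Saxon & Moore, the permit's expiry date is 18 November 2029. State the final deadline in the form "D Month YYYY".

From 18 November 2029, 60 calendar days later is 17 January 2030.
Since 17 January 2030 is a Thursday and not a holiday, the date is unchanged.
Deadline: 17 January 2030.

17 January 2030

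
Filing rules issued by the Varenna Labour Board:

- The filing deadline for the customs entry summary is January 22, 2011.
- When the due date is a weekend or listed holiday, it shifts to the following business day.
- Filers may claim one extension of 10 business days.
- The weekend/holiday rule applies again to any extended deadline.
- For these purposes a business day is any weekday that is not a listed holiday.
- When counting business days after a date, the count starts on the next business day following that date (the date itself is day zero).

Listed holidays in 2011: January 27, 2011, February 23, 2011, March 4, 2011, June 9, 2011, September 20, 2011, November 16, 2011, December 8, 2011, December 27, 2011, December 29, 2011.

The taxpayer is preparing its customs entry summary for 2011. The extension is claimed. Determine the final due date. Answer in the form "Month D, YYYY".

Start from the fixed due date, January 22, 2011.
January 22, 2011 is a Saturday, so it moves to the next business day, January 24, 2011 (Monday).
Counting 10 further business days from January 24, 2011 reaches February 8, 2011.
February 8, 2011 is a Tuesday and not a listed holiday, so it stands.
Final deadline: February 8, 2011.

February 8, 2011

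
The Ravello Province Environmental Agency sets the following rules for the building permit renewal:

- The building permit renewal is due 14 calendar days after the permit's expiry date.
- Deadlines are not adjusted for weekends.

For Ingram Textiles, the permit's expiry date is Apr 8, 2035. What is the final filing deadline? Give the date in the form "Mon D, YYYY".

Apr 22, 2035

14 calendar days after Apr 8, 2035 is Apr 22, 2035.
Apr 22, 2035 falls on a Sunday. The rules make no weekend/holiday allowance, so it remains Apr 22, 2035.
Final deadline: Apr 22, 2035.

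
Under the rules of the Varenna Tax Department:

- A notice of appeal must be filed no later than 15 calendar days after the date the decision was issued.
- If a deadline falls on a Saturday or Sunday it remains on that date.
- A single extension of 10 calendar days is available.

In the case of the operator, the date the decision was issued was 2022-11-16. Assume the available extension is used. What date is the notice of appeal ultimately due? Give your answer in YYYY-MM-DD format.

2022-12-11

From 2022-11-16, 15 calendar days later is 2022-12-01.
2022-12-01 is a Thursday; no weekend or holiday adjustment applies.
Add the 10 calendar-day extension to 2022-12-01: 2022-12-11.
2022-12-11 falls on a Sunday. The rules make no weekend/holiday allowance, so it remains 2022-12-11.
The final due date is 2022-12-11.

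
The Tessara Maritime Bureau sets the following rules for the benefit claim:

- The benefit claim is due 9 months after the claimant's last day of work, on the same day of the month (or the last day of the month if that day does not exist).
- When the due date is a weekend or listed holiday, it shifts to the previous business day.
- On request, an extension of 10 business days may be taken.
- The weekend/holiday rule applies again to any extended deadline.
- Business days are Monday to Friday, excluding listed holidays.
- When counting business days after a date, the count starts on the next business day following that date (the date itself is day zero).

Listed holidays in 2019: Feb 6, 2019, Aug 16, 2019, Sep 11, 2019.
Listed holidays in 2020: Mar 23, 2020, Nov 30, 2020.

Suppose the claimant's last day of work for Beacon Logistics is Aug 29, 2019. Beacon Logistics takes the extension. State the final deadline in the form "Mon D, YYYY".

Jun 12, 2020

9 months from Aug 29, 2019 is May 29, 2020.
May 29, 2020 is a Friday and not a listed holiday, so it stands.
Counting 10 further business days from May 29, 2020 reaches Jun 12, 2020.
Jun 12, 2020 (Friday) is already a business day.
So the filing is due Jun 12, 2020.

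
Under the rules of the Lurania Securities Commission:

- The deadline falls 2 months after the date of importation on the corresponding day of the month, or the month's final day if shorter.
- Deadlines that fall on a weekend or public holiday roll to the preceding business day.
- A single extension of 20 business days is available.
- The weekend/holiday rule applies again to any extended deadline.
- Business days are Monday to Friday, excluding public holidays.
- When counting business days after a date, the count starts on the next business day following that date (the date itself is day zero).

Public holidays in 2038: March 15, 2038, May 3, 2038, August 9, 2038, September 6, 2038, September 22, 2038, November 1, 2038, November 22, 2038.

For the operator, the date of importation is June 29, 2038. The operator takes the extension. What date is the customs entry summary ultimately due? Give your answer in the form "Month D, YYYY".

2 months from June 29, 2038 is August 29, 2038.
Because August 29, 2038 is a Sunday, the deadline becomes August 27, 2038 (Friday).
The 20-business-day extension runs from August 27, 2038 to September 28, 2038.
September 28, 2038 falls on a Tuesday, which is a business day, so no adjustment is needed.
Deadline: September 28, 2038.

September 28, 2038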